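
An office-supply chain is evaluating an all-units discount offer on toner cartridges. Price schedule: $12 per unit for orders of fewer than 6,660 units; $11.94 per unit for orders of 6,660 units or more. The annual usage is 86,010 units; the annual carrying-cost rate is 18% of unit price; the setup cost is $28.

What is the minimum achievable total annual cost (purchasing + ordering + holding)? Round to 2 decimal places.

$1,034,477.84

H₁ = 18%×$12 = $2.1600;  H₂ = 18%×$11.94 = $2.1492
EOQ₁ = √(2×86,010×28/2.1600) = 1,493.28  (< 6,660, feasible at tier 1)
EOQ₂ = √(2×86,010×28/2.1492) = 1,497.03  (< 6,660 → use Q = 6,660 at tier-2 price)
TC(tier 1 (EOQ₁), Q≈1,493.3) = $1,035,345.49
TC(tier 2, Q≈6,660.0) = $1,034,477.84
Minimum at tier 2: $1,034,477.84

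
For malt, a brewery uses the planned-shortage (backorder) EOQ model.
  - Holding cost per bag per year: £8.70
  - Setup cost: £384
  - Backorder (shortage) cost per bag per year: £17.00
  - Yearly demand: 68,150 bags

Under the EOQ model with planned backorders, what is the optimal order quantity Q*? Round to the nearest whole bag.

3,016 bags

Q* = √(2DS/H) · √((H + b)/b)
   = √(2 × 68,150 × 384 / 8.7) · √((8.7 + 17) / 17)
   = 2,452.754 × 1.2295 ≈ 3,015.75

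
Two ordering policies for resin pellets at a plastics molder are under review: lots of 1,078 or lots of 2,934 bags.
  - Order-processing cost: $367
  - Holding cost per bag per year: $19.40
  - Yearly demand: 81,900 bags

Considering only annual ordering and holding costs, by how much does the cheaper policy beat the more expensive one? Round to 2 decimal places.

TC(Q) = (D/Q)S + (Q/2)H
TC(1,078) = (81,900/1,078)×367 + (1,078/2)×19.4 = $38,339.07
TC(2,934) = (81,900/2,934)×367 + (2,934/2)×19.4 = $38,704.28
Lots of 1,078 are cheaper by $365.21.

$365.21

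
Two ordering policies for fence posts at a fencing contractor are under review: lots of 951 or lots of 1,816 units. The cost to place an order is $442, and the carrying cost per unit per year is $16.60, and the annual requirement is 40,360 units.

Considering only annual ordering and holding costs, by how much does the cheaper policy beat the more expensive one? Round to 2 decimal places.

Annual cost at Q: ordering D·S/Q plus holding Q·H/2.
TC(951) = (40,360/951)×442 + (951/2)×16.6 = $26,651.58
TC(1,816) = (40,360/1,816)×442 + (1,816/2)×16.6 = $24,896.10
|ΔTC| = |$26,651.58 − $24,896.10| = $1,755.47

$1,755.47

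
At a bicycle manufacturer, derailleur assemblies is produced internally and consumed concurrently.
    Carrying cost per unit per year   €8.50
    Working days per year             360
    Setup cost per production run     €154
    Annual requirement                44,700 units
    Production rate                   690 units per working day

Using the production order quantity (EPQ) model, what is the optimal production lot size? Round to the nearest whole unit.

d = 44,700/360 = 124.1667 units/day;  effective holding cost H(1 − d/p) = 8.5·(1 − 124.1667/690) = 6.97041
Q* = √(2DS / H_eff) = √(2·44,700·154 / 6.97041) ≈ 1,405.40

1,405 units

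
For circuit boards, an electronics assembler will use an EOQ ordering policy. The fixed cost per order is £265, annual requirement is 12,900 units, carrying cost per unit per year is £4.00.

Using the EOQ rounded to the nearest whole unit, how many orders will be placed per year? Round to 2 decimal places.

EOQ = √(2DS/H) = √(2 × 12,900 × 265 / 4)
    = √(1,709,250.00) ≈ 1,307.38 → Q = 1,307
Orders per year = D/Q = 12,900 / 1,307 = 9.870

9.87 orders per year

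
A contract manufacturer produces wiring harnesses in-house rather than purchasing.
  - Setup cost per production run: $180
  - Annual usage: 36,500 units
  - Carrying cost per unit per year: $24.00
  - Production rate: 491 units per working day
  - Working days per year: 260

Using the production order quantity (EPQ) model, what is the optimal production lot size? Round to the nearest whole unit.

876 units

d = 36,500/260 = 140.3846 units/day;  effective holding cost H(1 − d/p) = 24·(1 − 140.3846/491) = 17.13802
Q* = √(2DS / H_eff) = √(2·36,500·180 / 17.13802) ≈ 875.62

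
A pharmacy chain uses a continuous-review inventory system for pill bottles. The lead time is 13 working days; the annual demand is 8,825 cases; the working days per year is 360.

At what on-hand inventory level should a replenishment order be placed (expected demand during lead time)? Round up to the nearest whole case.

Daily demand d = 8,825 / 360 = 24.514 cases/day
Demand during lead time = 24.514 × 13 = 318.68
Reorder point = 318.68 → round up

319 cases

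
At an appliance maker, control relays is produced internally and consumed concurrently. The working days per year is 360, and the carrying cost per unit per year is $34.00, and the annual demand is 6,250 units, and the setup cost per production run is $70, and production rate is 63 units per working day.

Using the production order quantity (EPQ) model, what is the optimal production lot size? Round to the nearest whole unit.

188 units

d = 6,250/360 = 17.3611 units/day;  effective holding cost H(1 − d/p) = 34·(1 − 17.3611/63) = 24.63051
Q* = √(2DS / H_eff) = √(2·6,250·70 / 24.63051) ≈ 188.48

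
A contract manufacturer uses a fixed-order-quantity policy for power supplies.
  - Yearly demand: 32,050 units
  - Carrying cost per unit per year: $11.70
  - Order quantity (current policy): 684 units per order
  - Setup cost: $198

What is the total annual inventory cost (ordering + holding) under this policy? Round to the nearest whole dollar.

Annual ordering cost = (D/Q)·S = (32,050/684) × 198 = $9,277.63
Annual holding cost  = (Q/2)·H = (684/2) × 11.7 = $4,001.40
Total = $9,277.63 + $4,001.40 = $13,279.03

$13,279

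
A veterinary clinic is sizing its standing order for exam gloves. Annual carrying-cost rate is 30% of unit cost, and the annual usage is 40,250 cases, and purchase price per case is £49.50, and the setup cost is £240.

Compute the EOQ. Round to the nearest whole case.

Carrying cost H = £49.5 × 30% = £14.8500/case/yr
EOQ = √(2DS/H) = √(2 × 40,250 × 240 / 14.85)
    = √(1,301,010.10) ≈ 1,140.62

1,141 cases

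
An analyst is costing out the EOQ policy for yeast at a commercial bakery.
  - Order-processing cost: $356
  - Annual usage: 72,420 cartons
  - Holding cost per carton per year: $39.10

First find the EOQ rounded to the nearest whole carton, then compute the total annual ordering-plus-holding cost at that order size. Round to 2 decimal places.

Optimal lot size Q* = (2 × 72,420 × $356 / $39.1)^½ ≈ 1,148.37 → Q = 1,148 cartons
Annual ordering cost = (D/Q)·S = (72,420/1,148) × 356 = $22,457.77
Annual holding cost  = (Q/2)·H = (1,148/2) × 39.1 = $22,443.40
Total = $22,457.77 + $22,443.40 = $44,901.17

$44,901.17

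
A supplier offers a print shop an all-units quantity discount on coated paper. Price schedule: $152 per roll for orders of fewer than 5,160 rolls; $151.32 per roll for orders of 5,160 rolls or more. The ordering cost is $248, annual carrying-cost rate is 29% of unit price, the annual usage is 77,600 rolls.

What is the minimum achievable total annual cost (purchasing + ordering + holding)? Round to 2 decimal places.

$11,836,390.07

H₁ = 29%×$152 = $44.0800;  H₂ = 29%×$151.32 = $43.8828
EOQ₁ = √(2×77,600×248/44.0800) = 934.44  (< 5,160, feasible at tier 1)
EOQ₂ = √(2×77,600×248/43.8828) = 936.54  (< 5,160 → use Q = 5,160 at tier-2 price)
TC(tier 1 (EOQ₁), Q≈934.4) = $11,836,390.07
TC(tier 2, Q≈5,160.0) = $11,859,379.24
Minimum at tier 1 (EOQ₁): $11,836,390.07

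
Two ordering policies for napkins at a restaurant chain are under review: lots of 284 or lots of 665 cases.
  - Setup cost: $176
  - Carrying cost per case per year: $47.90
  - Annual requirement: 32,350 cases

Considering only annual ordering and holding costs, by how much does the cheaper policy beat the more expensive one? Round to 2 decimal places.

$2,361.13

Annual cost at Q: ordering D·S/Q plus holding Q·H/2.
TC(284) = (32,350/284)×176 + (284/2)×47.9 = $26,849.69
TC(665) = (32,350/665)×176 + (665/2)×47.9 = $24,488.55
Cheaper: Q = 665.  Difference = $2,361.13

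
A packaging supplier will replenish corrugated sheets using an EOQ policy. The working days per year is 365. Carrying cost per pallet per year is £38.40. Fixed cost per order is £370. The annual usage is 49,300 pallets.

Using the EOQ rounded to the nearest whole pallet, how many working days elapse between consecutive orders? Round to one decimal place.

2DS/H = 2·49,300·370/38.4 = 950,052.08
EOQ = √950,052.08 ≈ 974.71 → Q = 975 pallets
T = Q/D × 365 days = 975/49,300 × 365 = 7.219 days

7.2 days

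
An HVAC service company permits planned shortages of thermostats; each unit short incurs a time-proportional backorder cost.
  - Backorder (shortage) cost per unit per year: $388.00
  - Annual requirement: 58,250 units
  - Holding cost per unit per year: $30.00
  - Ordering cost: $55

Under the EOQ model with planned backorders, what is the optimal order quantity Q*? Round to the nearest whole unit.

Q* = √(2DS/H) · √((H + b)/b)
   = √(2 × 58,250 × 55 / 30) · √((30 + 388) / 388)
   = 462.151 × 1.0379 ≈ 479.68

480 units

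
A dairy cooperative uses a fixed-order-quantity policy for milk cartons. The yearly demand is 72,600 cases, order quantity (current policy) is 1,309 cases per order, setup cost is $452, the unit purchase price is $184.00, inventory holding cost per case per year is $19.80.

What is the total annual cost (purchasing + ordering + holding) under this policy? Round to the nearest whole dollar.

Orders/yr = 72,600/1,309 = 55.462; ordering cost = 55.462 × $452 = $25,068.91
Average inventory = 1,309/2 = 654.5; holding cost = 654.5 × $19.8 = $12,959.10
Purchase cost = D·C = 72,600 × 184 = $13,358,400.00
Total = $25,068.91 + $12,959.10 + $13,358,400.00 = $13,396,428.01

$13,396,428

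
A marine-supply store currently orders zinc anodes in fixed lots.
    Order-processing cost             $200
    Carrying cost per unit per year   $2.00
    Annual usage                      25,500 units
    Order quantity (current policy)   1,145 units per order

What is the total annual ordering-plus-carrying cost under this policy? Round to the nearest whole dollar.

Orders/yr = 25,500/1,145 = 22.271; ordering cost = 22.271 × $200 = $4,454.15
Average inventory = 1,145/2 = 572.5; holding cost = 572.5 × $2 = $1,145.00
Total = $4,454.15 + $1,145.00 = $5,599.15

$5,599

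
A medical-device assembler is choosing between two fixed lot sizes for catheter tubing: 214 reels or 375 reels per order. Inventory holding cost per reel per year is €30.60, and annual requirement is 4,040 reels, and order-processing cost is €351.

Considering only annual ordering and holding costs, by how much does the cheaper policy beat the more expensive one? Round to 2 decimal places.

€381.62

Annual cost at Q: ordering D·S/Q plus holding Q·H/2.
TC(214) = (4,040/214)×351 + (214/2)×30.6 = €9,900.56
TC(375) = (4,040/375)×351 + (375/2)×30.6 = €9,518.94
|ΔTC| = |€9,900.56 − €9,518.94| = €381.62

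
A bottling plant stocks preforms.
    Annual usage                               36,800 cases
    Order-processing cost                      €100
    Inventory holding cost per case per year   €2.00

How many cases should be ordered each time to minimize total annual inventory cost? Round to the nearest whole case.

EOQ = √(2DS/H) = √(2 × 36,800 × 100 / 2)
    = √(3,680,000.00) ≈ 1,918.33

1,918 cases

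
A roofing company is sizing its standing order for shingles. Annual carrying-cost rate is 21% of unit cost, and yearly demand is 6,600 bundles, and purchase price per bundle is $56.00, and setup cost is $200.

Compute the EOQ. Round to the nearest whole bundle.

H = i·C = 0.21 × $56 = $11.7600 per bundle-year
Q* = √(2·D·S / H) = √(2·6,600·200 / 11.76) = √224,489.8 ≈ 473.80

474 bundles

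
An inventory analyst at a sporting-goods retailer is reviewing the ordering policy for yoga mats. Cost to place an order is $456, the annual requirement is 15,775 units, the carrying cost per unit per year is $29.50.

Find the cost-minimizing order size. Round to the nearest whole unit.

Optimal lot size Q* = (2 × 15,775 × $456 / $29.5)^½ ≈ 698.35

698 units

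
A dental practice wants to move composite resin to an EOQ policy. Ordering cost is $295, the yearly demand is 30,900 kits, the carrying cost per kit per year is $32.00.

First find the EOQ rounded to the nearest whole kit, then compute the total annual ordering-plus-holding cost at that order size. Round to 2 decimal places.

Optimal lot size Q* = (2 × 30,900 × $295 / $32)^½ ≈ 754.80 → Q = 755 kits
Ordering: D/Q × S = 30,900/755 × $295 = $12,073.51
Holding:  Q/2 × H = 755/2 × $32 = $12,080.00
Total = $12,073.51 + $12,080.00 = $24,153.51

$24,153.51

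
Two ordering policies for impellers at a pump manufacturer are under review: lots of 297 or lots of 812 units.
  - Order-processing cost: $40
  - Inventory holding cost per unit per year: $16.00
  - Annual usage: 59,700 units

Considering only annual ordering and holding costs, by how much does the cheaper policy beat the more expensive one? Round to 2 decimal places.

TC(Q) = (D/Q)S + (Q/2)H
TC(297) = (59,700/297)×40 + (297/2)×16 = $10,416.40
TC(812) = (59,700/812)×40 + (812/2)×16 = $9,436.89
Cheaper: Q = 812.  Difference = $979.52

$979.52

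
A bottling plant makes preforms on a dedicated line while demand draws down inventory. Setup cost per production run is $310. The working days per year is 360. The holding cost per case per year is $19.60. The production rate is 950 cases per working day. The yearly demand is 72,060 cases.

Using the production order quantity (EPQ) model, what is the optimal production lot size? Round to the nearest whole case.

Daily demand d = 72,060/360 = 200.167; p = 950; 1 − d/p = 0.78930
EPQ = √(2DS / (H(1 − d/p)))
    = √(2 × 72,060 × 310 / (19.6 × 0.78930)) ≈ 1,699.40

1,699 cases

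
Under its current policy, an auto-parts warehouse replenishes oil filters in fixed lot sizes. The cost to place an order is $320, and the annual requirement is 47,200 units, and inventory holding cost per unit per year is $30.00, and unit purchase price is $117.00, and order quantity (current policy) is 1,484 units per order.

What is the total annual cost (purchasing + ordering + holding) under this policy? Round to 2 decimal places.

$5,554,837.90

Ordering: D/Q × S = 47,200/1,484 × $320 = $10,177.90
Holding:  Q/2 × H = 1,484/2 × $30 = $22,260.00
Purchase cost = D·C = 47,200 × 117 = $5,522,400.00
Total = $10,177.90 + $22,260.00 + $5,522,400.00 = $5,554,837.90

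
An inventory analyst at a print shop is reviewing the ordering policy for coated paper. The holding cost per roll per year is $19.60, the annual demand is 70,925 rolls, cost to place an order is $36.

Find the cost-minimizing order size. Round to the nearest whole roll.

510 rolls

EOQ = √(2DS/H) = √(2 × 70,925 × 36 / 19.6)
    = √(260,540.82) ≈ 510.43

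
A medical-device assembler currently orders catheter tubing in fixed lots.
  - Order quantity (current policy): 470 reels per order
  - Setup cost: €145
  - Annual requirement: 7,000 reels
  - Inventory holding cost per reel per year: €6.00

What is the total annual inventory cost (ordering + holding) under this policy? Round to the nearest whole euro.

Orders/yr = 7,000/470 = 14.894; ordering cost = 14.894 × €145 = €2,159.57
Average inventory = 470/2 = 235; holding cost = 235 × €6 = €1,410.00
Total = €2,159.57 + €1,410.00 = €3,569.57

€3,570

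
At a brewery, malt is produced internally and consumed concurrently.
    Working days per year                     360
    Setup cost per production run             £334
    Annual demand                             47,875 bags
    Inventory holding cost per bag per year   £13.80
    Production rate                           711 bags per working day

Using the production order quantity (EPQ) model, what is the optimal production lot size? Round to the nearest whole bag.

1,688 bags

Daily demand d = 47,875/360 = 132.986; p = 711; 1 − d/p = 0.81296
EPQ = √(2DS / (H(1 − d/p)))
    = √(2 × 47,875 × 334 / (13.8 × 0.81296)) ≈ 1,688.37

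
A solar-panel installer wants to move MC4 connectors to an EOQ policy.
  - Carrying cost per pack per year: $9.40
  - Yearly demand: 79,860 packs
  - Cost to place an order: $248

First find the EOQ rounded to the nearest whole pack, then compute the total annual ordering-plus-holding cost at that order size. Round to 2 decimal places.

$19,296.09

Optimal lot size Q* = (2 × 79,860 × $248 / $9.4)^½ ≈ 2,052.78 → Q = 2,053 packs
Ordering: D/Q × S = 79,860/2,053 × $248 = $9,646.99
Holding:  Q/2 × H = 2,053/2 × $9.4 = $9,649.10
Total = $9,646.99 + $9,649.10 = $19,296.09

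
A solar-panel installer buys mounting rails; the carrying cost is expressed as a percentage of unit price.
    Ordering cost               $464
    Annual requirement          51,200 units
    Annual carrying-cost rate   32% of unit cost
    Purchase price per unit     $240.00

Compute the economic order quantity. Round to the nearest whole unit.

787 units

Holding cost per unit per year: H = 32% × $240 = $76.8000
Q* = √(2·D·S / H) = √(2·51,200·464 / 76.8) = √618,666.7 ≈ 786.55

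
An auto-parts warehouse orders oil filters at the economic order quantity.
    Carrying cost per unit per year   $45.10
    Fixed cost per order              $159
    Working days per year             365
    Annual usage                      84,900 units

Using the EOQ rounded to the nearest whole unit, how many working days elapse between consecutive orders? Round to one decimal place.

3.3 days

2DS/H = 2·84,900·159/45.1 = 598,629.71
EOQ = √598,629.71 ≈ 773.71 → Q = 774 units
Cycle time = (working days × Q)/D = (365 × 774) / 84,900 = 3.328 days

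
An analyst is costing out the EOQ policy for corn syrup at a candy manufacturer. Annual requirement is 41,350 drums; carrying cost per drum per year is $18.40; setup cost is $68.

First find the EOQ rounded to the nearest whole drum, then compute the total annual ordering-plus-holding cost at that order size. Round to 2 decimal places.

$10,172.23

Q* = √(2·D·S / H) = √(2·41,350·68 / 18.4) = √305,630.4 ≈ 552.84 → Q = 553 drums
Annual ordering cost = (D/Q)·S = (41,350/553) × 68 = $5,084.63
Annual holding cost  = (Q/2)·H = (553/2) × 18.4 = $5,087.60
Total = $5,084.63 + $5,087.60 = $10,172.23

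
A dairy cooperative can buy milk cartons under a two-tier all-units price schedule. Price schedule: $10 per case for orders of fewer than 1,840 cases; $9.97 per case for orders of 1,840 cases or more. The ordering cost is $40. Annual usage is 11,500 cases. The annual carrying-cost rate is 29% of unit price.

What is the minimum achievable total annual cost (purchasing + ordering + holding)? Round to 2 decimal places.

H₁ = 29%×$10 = $2.9000;  H₂ = 29%×$9.97 = $2.8913
EOQ₁ = √(2×11,500×40/2.9000) = 563.24  (< 1,840, feasible at tier 1)
EOQ₂ = √(2×11,500×40/2.8913) = 564.09  (< 1,840 → use Q = 1,840 at tier-2 price)
TC(tier 1 (EOQ₁), Q≈563.2) = $116,633.40
TC(tier 2, Q≈1,840.0) = $117,565.00
Minimum at tier 1 (EOQ₁): $116,633.40

$116,633.40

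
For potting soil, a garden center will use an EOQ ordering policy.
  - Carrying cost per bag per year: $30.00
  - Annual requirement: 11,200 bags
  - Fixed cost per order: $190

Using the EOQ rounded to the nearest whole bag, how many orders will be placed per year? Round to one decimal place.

Optimal lot size Q* = (2 × 11,200 × $190 / $30)^½ ≈ 376.65 → Q = 377
N = D/Q = 11,200/377 ≈ 29.708 orders/yr

29.7 orders per year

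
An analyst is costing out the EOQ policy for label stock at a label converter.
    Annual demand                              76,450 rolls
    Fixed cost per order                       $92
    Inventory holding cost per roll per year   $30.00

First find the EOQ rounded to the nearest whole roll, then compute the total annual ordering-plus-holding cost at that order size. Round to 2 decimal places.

Q* = √(2·D·S / H) = √(2·76,450·92 / 30) = √468,893.3 ≈ 684.76 → Q = 685 rolls
Ordering: D/Q × S = 76,450/685 × $92 = $10,267.74
Holding:  Q/2 × H = 685/2 × $30 = $10,275.00
Total = $10,267.74 + $10,275.00 = $20,542.74

$20,542.74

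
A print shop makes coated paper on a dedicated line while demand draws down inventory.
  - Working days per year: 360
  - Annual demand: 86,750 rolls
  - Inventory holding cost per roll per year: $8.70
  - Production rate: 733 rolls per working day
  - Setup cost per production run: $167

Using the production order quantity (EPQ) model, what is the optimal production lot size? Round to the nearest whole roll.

2,227 rolls

Daily demand d = 86,750/360 = 240.972; p = 733; 1 − d/p = 0.67125
EPQ = √(2DS / (H(1 − d/p)))
    = √(2 × 86,750 × 167 / (8.7 × 0.67125)) ≈ 2,227.44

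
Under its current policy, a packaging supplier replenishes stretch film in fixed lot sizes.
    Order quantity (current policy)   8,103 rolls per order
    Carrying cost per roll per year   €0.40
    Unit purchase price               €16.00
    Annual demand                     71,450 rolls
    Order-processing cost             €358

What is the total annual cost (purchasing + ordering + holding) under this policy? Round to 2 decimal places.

€1,147,977.34

Orders/yr = 71,450/8,103 = 8.818; ordering cost = 8.818 × €358 = €3,156.74
Average inventory = 8,103/2 = 4051.5; holding cost = 4051.5 × €0.4 = €1,620.60
Purchase cost = D·C = 71,450 × 16 = €1,143,200.00
Total = €3,156.74 + €1,620.60 + €1,143,200.00 = €1,147,977.34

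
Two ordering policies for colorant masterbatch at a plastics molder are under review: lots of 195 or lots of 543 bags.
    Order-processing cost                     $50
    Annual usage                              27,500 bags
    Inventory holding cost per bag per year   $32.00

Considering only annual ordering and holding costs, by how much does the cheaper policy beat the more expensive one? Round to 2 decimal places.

$1,048.95

TC(Q) = (D/Q)S + (Q/2)H
TC(195) = (27,500/195)×50 + (195/2)×32 = $10,171.28
TC(543) = (27,500/543)×50 + (543/2)×32 = $11,220.23
Lots of 195 are cheaper by $1,048.95.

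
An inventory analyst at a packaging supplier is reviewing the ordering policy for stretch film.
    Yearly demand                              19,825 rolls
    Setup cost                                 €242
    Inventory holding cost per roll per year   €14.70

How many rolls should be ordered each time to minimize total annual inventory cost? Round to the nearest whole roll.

808 rolls

EOQ = √(2DS/H) = √(2 × 19,825 × 242 / 14.7)
    = √(652,741.50) ≈ 807.92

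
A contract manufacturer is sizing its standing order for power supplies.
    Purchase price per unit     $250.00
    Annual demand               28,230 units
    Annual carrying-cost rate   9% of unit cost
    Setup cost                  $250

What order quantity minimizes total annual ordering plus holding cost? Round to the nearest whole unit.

Holding cost per unit per year: H = 9% × $250 = $22.5000
Optimal lot size Q* = (2 × 28,230 × $250 / $22.5)^½ ≈ 792.04

792 units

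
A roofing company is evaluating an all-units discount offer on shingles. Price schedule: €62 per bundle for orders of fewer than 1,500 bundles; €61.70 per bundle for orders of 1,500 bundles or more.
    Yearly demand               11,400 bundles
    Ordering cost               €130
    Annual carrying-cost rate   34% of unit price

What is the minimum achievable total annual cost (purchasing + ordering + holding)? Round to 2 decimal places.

H₁ = 34%×€62 = €21.0800;  H₂ = 34%×€61.70 = €20.9780
EOQ₁ = √(2×11,400×130/21.0800) = 374.98  (< 1,500, feasible at tier 1)
EOQ₂ = √(2×11,400×130/20.9780) = 375.89  (< 1,500 → use Q = 1,500 at tier-2 price)
TC(tier 1 (EOQ₁), Q≈375.0) = €714,704.50
TC(tier 2, Q≈1,500.0) = €720,101.50
Minimum at tier 1 (EOQ₁): €714,704.50

€714,704.50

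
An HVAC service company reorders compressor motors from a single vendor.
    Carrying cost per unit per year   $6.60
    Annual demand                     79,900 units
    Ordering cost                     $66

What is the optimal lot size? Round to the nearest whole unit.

1,264 units

Q* = √(2·D·S / H) = √(2·79,900·66 / 6.6) = √1,598,000.0 ≈ 1,264.12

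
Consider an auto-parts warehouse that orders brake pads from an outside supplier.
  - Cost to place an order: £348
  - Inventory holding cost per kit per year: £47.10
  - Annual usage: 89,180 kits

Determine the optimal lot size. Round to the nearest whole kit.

2DS/H = 2·89,180·348/47.1 = 1,317,819.11
EOQ = √1,317,819.11 ≈ 1,147.96

1,148 kits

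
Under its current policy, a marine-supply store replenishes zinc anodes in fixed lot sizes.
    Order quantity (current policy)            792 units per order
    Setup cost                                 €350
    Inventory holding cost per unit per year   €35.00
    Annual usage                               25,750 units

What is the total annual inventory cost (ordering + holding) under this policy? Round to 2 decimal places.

€25,239.42

Orders/yr = 25,750/792 = 32.513; ordering cost = 32.513 × €350 = €11,379.42
Average inventory = 792/2 = 396; holding cost = 396 × €35 = €13,860.00
Total = €11,379.42 + €13,860.00 = €25,239.42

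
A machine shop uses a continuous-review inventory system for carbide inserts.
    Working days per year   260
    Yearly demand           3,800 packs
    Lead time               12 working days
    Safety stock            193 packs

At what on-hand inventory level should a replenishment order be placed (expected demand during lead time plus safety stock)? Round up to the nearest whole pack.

Daily demand d = 3,800 / 260 = 14.615 packs/day
Demand during lead time = 14.615 × 12 = 175.38
Reorder point = 175.38 + 193 = 368.38 → round up

369 packs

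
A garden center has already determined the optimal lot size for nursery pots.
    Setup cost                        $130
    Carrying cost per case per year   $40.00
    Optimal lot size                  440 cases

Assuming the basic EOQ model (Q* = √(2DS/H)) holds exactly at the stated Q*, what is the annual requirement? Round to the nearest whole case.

From Q* = √(2DS/H) ⇒ Q*² = 2DS/H.
D = Q²H / (2S) = 440² × 40 / (2 × 130) = 29,784.62

29,785 cases per year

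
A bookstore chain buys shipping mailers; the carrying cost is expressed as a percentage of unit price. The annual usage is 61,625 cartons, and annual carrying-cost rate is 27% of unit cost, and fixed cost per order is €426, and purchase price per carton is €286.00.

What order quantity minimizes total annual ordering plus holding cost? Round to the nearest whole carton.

H = i·C = 0.27 × €286 = €77.2200 per carton-year
Q* = √(2·D·S / H) = √(2·61,625·426 / 77.22) = √679,934.0 ≈ 824.58

825 cartons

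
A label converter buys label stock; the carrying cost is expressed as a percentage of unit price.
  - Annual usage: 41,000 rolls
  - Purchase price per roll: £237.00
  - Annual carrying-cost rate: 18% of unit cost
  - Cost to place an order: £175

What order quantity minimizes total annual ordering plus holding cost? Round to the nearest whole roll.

580 rolls

Carrying cost H = £237 × 18% = £42.6600/roll/yr
2DS/H = 2·41,000·175/42.66 = 336,380.68
EOQ = √336,380.68 ≈ 579.98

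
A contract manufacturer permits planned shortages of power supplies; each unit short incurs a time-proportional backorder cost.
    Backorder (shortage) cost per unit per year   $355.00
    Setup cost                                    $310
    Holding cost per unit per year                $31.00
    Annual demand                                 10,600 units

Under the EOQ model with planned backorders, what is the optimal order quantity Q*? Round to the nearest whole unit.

480 units

Basic EOQ = √(2·10,600·310/31) = 460.435
Backorder adjustment √((H+b)/b) = √((31+355)/355) = 1.0427
Q* = 460.435 × 1.0427 ≈ 480.12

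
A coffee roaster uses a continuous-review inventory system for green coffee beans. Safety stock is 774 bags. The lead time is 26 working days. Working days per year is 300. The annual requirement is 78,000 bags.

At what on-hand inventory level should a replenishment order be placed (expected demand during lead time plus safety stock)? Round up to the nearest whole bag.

7,534 bags

Daily demand d = 78,000 / 300 = 260.000 bags/day
Demand during lead time = 260.000 × 26 = 6,760.00
Reorder point = 6,760.00 + 774 = 7,534.00 → round up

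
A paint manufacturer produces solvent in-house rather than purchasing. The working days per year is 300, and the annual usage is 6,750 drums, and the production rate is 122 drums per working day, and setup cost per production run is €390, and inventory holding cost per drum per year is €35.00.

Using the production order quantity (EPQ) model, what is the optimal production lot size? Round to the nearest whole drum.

d = 6,750/300 = 22.5000 drums/day;  effective holding cost H(1 − d/p) = 35·(1 − 22.5000/122) = 28.54508
Q* = √(2DS / H_eff) = √(2·6,750·390 / 28.54508) ≈ 429.47

429 drums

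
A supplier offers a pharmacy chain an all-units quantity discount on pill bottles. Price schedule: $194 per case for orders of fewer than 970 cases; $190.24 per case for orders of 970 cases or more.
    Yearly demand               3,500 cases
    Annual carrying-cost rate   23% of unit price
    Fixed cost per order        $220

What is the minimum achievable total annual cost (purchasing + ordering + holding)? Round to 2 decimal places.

H₁ = 23%×$194 = $44.6200;  H₂ = 23%×$190.24 = $43.7552
EOQ₁ = √(2×3,500×220/44.6200) = 185.78  (< 970, feasible at tier 1)
EOQ₂ = √(2×3,500×220/43.7552) = 187.61  (< 970 → use Q = 970 at tier-2 price)
TC(tier 1 (EOQ₁), Q≈185.8) = $687,289.44
TC(tier 2, Q≈970.0) = $687,855.09
Minimum at tier 1 (EOQ₁): $687,289.44

$687,289.44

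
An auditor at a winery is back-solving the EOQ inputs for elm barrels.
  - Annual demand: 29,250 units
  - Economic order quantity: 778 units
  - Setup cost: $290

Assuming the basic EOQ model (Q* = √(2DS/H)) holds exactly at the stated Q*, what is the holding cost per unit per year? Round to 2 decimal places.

EOQ relation: Q² = 2DS/H, so rearrange for the unknown.
H = 2DS / Q² = 2 × 29,250 × 290 / 778² = 28.0282

$28.03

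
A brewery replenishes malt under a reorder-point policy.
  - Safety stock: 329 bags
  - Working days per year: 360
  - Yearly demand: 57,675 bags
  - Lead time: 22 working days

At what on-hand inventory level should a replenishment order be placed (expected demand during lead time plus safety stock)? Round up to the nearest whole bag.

Daily demand d = 57,675 / 360 = 160.208 bags/day
Demand during lead time = 160.208 × 22 = 3,524.58
Reorder point = 3,524.58 + 329 = 3,853.58 → round up

3,854 bags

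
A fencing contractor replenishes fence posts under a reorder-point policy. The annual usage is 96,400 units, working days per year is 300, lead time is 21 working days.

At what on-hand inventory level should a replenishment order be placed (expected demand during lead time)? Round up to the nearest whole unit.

Daily demand d = 96,400 / 300 = 321.333 units/day
Demand during lead time = 321.333 × 21 = 6,748.00
Reorder point = 6,748.00 → round up

6,748 units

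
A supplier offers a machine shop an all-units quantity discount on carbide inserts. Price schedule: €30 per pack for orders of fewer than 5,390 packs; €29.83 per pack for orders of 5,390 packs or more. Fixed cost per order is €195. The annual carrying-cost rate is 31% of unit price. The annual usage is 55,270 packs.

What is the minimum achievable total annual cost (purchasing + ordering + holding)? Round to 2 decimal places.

H₁ = 31%×€30 = €9.3000;  H₂ = 31%×€29.83 = €9.2473
EOQ₁ = √(2×55,270×195/9.3000) = 1,522.42  (< 5,390, feasible at tier 1)
EOQ₂ = √(2×55,270×195/9.2473) = 1,526.76  (< 5,390 → use Q = 5,390 at tier-2 price)
TC(tier 1 (EOQ₁), Q≈1,522.4) = €1,672,258.54
TC(tier 2, Q≈5,390.0) = €1,675,625.14
Minimum at tier 1 (EOQ₁): €1,672,258.54

€1,672,258.54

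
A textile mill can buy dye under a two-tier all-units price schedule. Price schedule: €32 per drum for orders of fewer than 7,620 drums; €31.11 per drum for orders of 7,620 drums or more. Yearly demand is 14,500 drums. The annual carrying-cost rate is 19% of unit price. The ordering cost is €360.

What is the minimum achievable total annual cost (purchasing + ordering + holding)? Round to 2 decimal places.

H₁ = 19%×€32 = €6.0800;  H₂ = 19%×€31.11 = €5.9109
EOQ₁ = √(2×14,500×360/6.0800) = 1,310.38  (< 7,620, feasible at tier 1)
EOQ₂ = √(2×14,500×360/5.9109) = 1,329.00  (< 7,620 → use Q = 7,620 at tier-2 price)
TC(tier 1 (EOQ₁), Q≈1,310.4) = €471,967.13
TC(tier 2, Q≈7,620.0) = €474,300.57
Minimum at tier 1 (EOQ₁): €471,967.13

€471,967.13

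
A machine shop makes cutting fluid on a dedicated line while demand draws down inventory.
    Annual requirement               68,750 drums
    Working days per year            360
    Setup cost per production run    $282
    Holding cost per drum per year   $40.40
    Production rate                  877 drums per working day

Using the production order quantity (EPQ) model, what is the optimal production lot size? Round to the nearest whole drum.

1,108 drums

Daily demand d = 68,750/360 = 190.972; p = 877; 1 − d/p = 0.78224
EPQ = √(2DS / (H(1 − d/p)))
    = √(2 × 68,750 × 282 / (40.4 × 0.78224)) ≈ 1,107.68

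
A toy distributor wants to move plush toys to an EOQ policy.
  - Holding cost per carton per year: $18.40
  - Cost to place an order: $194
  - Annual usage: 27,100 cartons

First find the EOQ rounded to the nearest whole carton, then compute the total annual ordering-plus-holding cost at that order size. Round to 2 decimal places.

Optimal lot size Q* = (2 × 27,100 × $194 / $18.4)^½ ≈ 755.95 → Q = 756 cartons
Orders/yr = 27,100/756 = 35.847; ordering cost = 35.847 × $194 = $6,954.23
Average inventory = 756/2 = 378; holding cost = 378 × $18.4 = $6,955.20
Total = $6,954.23 + $6,955.20 = $13,909.43

$13,909.43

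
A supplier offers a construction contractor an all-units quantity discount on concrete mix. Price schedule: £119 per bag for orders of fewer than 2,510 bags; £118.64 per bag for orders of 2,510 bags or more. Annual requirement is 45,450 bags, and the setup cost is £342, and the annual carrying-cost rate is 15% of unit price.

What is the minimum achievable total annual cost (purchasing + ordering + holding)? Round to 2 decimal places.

H₁ = 15%×£119 = £17.8500;  H₂ = 15%×£118.64 = £17.7960
EOQ₁ = √(2×45,450×342/17.8500) = 1,319.70  (< 2,510, feasible at tier 1)
EOQ₂ = √(2×45,450×342/17.7960) = 1,321.70  (< 2,510 → use Q = 2,510 at tier-2 price)
TC(tier 1 (EOQ₁), Q≈1,319.7) = £5,432,106.68
TC(tier 2, Q≈2,510.0) = £5,420,714.77
Minimum at tier 2: £5,420,714.77

£5,420,714.77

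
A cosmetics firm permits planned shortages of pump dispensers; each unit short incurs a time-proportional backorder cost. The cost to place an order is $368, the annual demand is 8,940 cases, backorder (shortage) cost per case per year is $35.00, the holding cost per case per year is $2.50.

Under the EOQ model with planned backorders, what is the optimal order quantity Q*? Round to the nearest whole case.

Q* = √(2DS/H) · √((H + b)/b)
   = √(2 × 8,940 × 368 / 2.5) · √((2.5 + 35) / 35)
   = 1,622.324 × 1.0351 ≈ 1,679.27

1,679 cases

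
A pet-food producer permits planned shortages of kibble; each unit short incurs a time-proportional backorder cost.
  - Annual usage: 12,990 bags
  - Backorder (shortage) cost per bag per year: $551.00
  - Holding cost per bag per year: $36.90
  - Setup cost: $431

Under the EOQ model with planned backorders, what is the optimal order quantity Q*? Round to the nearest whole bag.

569 bags

Basic EOQ = √(2·12,990·431/36.9) = 550.865
Backorder adjustment √((H+b)/b) = √((36.9+551)/551) = 1.0329
Q* = 550.865 × 1.0329 ≈ 569.01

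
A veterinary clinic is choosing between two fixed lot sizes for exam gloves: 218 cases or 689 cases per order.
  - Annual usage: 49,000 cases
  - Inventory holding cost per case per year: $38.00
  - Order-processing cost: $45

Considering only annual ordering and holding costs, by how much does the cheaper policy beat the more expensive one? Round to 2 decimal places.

TC(Q) = (D/Q)S + (Q/2)H
TC(218) = (49,000/218)×45 + (218/2)×38 = $14,256.68
TC(689) = (49,000/689)×45 + (689/2)×38 = $16,291.29
Lots of 218 are cheaper by $2,034.61.

$2,034.61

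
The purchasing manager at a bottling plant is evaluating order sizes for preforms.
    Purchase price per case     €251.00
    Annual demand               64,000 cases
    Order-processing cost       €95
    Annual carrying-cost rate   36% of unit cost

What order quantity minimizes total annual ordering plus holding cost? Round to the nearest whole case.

H = i·C = 0.36 × €251 = €90.3600 per case-year
Optimal lot size Q* = (2 × 64,000 × €95 / €90.36)^½ ≈ 366.84

367 cases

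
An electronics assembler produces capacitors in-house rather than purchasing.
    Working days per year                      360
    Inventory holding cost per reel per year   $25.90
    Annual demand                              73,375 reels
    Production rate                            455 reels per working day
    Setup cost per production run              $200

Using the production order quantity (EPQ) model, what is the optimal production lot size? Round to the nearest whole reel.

1,433 reels

Daily demand d = 73,375/360 = 203.819; p = 455; 1 − d/p = 0.55205
EPQ = √(2DS / (H(1 − d/p)))
    = √(2 × 73,375 × 200 / (25.9 × 0.55205)) ≈ 1,432.74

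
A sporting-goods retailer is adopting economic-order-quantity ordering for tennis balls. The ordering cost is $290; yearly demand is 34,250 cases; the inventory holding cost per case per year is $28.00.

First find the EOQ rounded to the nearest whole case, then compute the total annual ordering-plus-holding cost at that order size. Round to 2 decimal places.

EOQ = √(2DS/H) = √(2 × 34,250 × 290 / 28)
    = √(709,464.29) ≈ 842.30 → Q = 842 cases
Ordering: D/Q × S = 34,250/842 × $290 = $11,796.32
Holding:  Q/2 × H = 842/2 × $28 = $11,788.00
Total = $11,796.32 + $11,788.00 = $23,584.32

$23,584.32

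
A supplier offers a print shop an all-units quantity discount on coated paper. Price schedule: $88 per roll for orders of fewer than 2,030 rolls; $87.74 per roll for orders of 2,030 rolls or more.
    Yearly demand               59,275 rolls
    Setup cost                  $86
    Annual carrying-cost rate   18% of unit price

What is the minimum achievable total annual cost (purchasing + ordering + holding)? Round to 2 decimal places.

H₁ = 18%×$88 = $15.8400;  H₂ = 18%×$87.74 = $15.7932
EOQ₁ = √(2×59,275×86/15.8400) = 802.27  (< 2,030, feasible at tier 1)
EOQ₂ = √(2×59,275×86/15.7932) = 803.46  (< 2,030 → use Q = 2,030 at tier-2 price)
TC(tier 1 (EOQ₁), Q≈802.3) = $5,228,908.01
TC(tier 2, Q≈2,030.0) = $5,219,329.76
Minimum at tier 2: $5,219,329.76

$5,219,329.76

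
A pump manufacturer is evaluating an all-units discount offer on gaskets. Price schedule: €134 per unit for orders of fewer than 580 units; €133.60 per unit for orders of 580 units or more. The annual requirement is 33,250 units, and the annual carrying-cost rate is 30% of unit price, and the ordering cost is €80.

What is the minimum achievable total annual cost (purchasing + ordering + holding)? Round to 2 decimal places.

H₁ = 30%×€134 = €40.2000;  H₂ = 30%×€133.60 = €40.0800
EOQ₁ = √(2×33,250×80/40.2000) = 363.78  (< 580, feasible at tier 1)
EOQ₂ = √(2×33,250×80/40.0800) = 364.33  (< 580 → use Q = 580 at tier-2 price)
TC(tier 1 (EOQ₁), Q≈363.8) = €4,470,124.09
TC(tier 2, Q≈580.0) = €4,458,409.41
Minimum at tier 2: €4,458,409.41

€4,458,409.41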